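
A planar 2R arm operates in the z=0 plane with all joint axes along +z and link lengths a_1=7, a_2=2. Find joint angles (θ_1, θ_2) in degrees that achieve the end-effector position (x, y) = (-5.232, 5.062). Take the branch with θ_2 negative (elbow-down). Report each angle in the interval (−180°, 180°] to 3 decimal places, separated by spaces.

cos θ_2 = (52.9977−7²−2²)/(2·7·2) = -0.0001; θ_2 = -90.0048° (elbow-down)
β = atan2(5.0620,-5.2320) = 135.9461°; ψ = atan2(-2.0000,6.9998) = -15.9458°
θ_1 = β − ψ = 151.8919°

151.892 -90.005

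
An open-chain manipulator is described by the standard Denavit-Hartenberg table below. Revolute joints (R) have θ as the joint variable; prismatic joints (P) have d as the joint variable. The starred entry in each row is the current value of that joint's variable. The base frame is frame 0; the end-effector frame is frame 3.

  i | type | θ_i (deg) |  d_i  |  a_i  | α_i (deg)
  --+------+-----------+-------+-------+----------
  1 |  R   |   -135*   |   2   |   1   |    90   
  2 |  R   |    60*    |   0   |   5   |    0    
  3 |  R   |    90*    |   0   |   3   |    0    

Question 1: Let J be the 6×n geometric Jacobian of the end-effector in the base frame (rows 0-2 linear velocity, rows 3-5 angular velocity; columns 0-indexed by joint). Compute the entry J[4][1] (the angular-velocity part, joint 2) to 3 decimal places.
axis z_1 = (-0.7071,0.7071,0.0000); lever o_n−o_1 = (0.0694,0.0694,5.8301)
cross product → J_v[:, 1] = (4.1225,4.1225,-0.0981)
J_ω[:, 1] = z_1
entry J[4][1] = 0.7071

0.707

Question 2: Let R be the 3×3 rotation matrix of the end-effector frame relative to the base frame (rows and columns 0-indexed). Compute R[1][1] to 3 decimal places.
0.354

End-effector y-axis (col 1 of R) = (0.3536,0.3536,-0.8660)
R[1][1] = 0.3536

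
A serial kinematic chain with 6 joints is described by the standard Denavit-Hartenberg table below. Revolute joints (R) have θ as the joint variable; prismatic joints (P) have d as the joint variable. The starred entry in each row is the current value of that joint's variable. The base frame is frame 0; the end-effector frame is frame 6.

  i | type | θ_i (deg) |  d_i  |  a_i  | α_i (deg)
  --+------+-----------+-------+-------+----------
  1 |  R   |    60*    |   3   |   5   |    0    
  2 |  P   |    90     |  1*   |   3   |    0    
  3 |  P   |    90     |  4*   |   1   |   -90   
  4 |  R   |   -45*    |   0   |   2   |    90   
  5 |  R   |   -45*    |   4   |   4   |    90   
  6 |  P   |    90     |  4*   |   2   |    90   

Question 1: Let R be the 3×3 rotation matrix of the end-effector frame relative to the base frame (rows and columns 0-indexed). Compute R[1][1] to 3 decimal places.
0.787

End-effector y-axis (col 1 of R) = (-0.3624,0.7866,-0.5000)
R[1][1] = 0.7866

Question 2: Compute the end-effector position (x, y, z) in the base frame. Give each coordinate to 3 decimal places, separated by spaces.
after link 1: o_1 = (2.5000, 4.3301, 3.0000)
after link 2: o_2 = (-0.0981, 5.8301, 4.0000)
after link 3: o_3 = (-0.5981, 4.9641, 8.0000)
after link 4: o_4 = (-1.3052, 3.7394, 9.4142)
after link 5: o_5 = (-3.3405, 5.8710, 14.2426)
after link 6: o_6 = (-4.0828, 10.2420, 13.6569)

-4.083 10.242 13.657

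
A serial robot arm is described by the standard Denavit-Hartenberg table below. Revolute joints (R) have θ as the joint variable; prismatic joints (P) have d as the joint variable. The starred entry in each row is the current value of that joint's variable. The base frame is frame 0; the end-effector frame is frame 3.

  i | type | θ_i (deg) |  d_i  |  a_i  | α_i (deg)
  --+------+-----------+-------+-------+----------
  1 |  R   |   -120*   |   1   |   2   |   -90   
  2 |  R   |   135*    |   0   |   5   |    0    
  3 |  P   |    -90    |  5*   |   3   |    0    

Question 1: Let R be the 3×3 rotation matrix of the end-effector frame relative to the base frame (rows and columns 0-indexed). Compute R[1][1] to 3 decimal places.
0.612

End-effector y-axis (col 1 of R) = (0.3536,0.6124,-0.7071)
R[1][1] = 0.6124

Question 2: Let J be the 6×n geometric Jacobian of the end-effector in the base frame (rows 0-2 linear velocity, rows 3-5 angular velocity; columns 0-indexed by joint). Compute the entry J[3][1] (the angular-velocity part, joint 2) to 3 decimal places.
0.866

axis z_1 = (0.8660,-0.5000,0.0000); lever o_n−o_1 = (5.0372,-1.2753,-5.6569)
cross product → J_v[:, 1] = (2.8284,4.8990,1.4142)
J_ω[:, 1] = z_1
entry J[3][1] = 0.8660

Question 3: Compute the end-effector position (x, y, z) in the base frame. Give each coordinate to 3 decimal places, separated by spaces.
4.037 -3.007 -4.657

after link 1: o_1 = (-1.0000, -1.7321, 1.0000)
after link 2: o_2 = (0.7678, 1.3298, -2.5355)
after link 3: o_3 = (4.0372, -3.0073, -4.6569)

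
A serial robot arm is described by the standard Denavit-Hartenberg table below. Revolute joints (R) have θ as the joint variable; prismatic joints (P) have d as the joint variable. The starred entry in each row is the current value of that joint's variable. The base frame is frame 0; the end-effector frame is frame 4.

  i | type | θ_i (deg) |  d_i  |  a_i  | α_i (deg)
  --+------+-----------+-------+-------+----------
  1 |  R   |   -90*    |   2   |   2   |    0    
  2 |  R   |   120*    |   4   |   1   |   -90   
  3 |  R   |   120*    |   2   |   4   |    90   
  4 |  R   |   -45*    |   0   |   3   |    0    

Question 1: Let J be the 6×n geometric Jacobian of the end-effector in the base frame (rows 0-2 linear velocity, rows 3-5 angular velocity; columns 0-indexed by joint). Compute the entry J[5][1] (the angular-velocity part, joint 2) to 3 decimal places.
axis z_1 = (0.0000,0.0000,1.0000); lever o_n−o_1 = (-1.7239,-1.1354,-1.3012)
cross product → J_v[:, 1] = (1.1354,-1.7239,0.0000)
J_ω[:, 1] = z_1
entry J[5][1] = 1.0000

1.000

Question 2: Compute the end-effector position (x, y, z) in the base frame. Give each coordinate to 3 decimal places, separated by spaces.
after link 1: o_1 = (0.0000, -2.0000, 2.0000)
after link 2: o_2 = (0.8660, -1.5000, 6.0000)
after link 3: o_3 = (-1.8660, -0.7679, 2.5359)
after link 4: o_4 = (-1.7239, -3.1354, 0.6988)

-1.724 -3.135 0.699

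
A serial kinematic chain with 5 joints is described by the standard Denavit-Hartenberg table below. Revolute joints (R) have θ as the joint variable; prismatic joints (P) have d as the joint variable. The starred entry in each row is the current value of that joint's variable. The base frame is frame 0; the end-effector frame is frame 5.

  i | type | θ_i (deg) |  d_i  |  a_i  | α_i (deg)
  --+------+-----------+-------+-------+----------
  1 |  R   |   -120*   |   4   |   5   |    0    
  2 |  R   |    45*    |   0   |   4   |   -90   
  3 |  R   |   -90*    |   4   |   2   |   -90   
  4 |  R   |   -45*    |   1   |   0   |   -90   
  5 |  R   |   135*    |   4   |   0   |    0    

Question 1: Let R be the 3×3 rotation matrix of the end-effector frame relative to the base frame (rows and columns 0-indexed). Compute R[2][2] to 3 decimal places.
End-effector z-axis (col 2 of R) = (-0.6830,-0.1830,0.7071)
R[2][2] = 0.7071

0.707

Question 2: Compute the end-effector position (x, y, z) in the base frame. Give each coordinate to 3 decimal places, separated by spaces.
-0.074 -8.857 8.828

after link 1: o_1 = (-2.5000, -4.3301, 4.0000)
after link 2: o_2 = (-1.4647, -8.1938, 4.0000)
after link 3: o_3 = (2.3990, -7.1586, 6.0000)
after link 4: o_4 = (2.6578, -8.1245, 6.0000)
after link 5: o_5 = (-0.0743, -8.8565, 8.8284)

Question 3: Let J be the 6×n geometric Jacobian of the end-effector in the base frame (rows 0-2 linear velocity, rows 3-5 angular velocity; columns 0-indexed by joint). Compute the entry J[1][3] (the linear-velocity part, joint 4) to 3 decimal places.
-0.732

axis z_3 = (0.2588,-0.9659,-0.0000); lever o_n−o_3 = (-2.4732,-1.6980,2.8284)
cross product → J_v[:, 3] = (-2.7321,-0.7321,-2.8284)
J_ω[:, 3] = z_3
entry J[1][3] = -0.7321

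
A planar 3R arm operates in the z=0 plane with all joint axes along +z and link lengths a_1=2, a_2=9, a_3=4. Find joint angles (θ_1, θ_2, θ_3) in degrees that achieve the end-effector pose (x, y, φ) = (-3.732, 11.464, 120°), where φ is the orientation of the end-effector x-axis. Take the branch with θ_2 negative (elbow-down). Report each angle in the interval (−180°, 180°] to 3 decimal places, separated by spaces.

-149.997 -120.003 30.000

wrist centre = target − a_3·(cos φ, sin φ) = (-1.7320, 7.9999)
cos θ_2 = (66.9982−2²−9²)/(2·2·9) = -0.5001; θ_2 = -120.0033° (elbow-down)
β = atan2(7.9999,-1.7320) = 102.2162°; ψ = atan2(-7.7940,-2.5005) = -107.7872°
θ_1 = β − ψ = 210.0034°
θ_3 = φ − θ_1 − θ_2 = 29.9999° (wrapped to (-180°,180°])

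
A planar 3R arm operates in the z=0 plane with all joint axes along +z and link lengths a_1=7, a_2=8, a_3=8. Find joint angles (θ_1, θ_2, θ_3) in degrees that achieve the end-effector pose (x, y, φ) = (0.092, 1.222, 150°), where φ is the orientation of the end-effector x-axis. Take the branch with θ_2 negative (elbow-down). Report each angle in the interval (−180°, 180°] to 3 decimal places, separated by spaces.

44.997 -120.000 -134.997

wrist centre = target − a_3·(cos φ, sin φ) = (7.0202, -2.7780)
cos θ_2 = (57.0005−7²−8²)/(2·7·8) = -0.5000; θ_2 = -119.9997° (elbow-down)
β = atan2(-2.7780,7.0202) = -21.5895°; ψ = atan2(-6.9282,3.0000) = -66.5866°
θ_1 = β − ψ = 44.9971°
θ_3 = φ − θ_1 − θ_2 = -134.9974° (wrapped to (-180°,180°])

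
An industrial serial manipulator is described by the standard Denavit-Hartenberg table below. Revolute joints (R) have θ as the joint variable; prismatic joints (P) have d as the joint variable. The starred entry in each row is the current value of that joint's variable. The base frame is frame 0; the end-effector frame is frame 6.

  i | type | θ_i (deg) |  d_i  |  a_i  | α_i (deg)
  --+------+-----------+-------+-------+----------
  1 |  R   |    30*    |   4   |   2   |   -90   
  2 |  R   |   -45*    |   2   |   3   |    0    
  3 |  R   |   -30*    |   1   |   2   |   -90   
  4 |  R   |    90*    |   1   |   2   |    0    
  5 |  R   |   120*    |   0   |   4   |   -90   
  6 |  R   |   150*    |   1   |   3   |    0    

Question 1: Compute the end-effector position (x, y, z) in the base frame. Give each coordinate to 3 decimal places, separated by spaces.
2.156 4.209 7.493

after link 1: o_1 = (1.7321, 1.0000, 4.0000)
after link 2: o_2 = (2.5692, 3.7927, 6.1213)
after link 3: o_3 = (2.5175, 4.9176, 8.0532)
after link 4: o_4 = (4.3540, 3.6685, 7.7944)
after link 5: o_5 = (2.5775, 4.9522, 4.4483)
after link 6: o_6 = (2.1556, 4.2087, 7.4928)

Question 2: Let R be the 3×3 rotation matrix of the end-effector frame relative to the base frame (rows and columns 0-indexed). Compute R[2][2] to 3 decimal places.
End-effector z-axis (col 2 of R) = (-0.3209,0.8147,0.4830)
R[2][2] = 0.4830

0.483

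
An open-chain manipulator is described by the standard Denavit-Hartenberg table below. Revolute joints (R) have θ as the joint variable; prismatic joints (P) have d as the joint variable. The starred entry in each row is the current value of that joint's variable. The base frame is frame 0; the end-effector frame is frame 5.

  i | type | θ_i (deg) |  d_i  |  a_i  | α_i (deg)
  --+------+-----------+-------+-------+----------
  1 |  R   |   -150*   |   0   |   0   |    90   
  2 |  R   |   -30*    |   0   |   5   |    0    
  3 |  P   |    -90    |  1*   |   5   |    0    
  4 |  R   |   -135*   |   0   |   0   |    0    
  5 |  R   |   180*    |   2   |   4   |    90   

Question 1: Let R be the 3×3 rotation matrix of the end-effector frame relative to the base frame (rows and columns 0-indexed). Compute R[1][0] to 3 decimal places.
End-effector x-axis (col 0 of R) = (-0.2241,-0.1294,-0.9659)
R[1][0] = -0.1294

-0.129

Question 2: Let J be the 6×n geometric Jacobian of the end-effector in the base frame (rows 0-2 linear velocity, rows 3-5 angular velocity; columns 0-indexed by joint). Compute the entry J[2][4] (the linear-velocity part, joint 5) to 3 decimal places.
1.035

axis z_4 = (-0.5000,0.8660,0.0000); lever o_n−o_4 = (-1.8966,1.2144,-3.8637)
cross product → J_v[:, 4] = (-3.3461,-1.9319,1.0353)
J_ω[:, 4] = z_4
entry J[2][4] = 1.0353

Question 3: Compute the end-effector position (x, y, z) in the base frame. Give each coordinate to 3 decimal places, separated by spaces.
-3.982 1.165 -10.694

after link 1: o_1 = (0.0000, 0.0000, 0.0000)
after link 2: o_2 = (-3.7500, -2.1651, -2.5000)
after link 3: o_3 = (-2.0849, -0.0490, -6.8301)
after link 4: o_4 = (-2.0849, -0.0490, -6.8301)
after link 5: o_5 = (-3.9815, 1.1654, -10.6938)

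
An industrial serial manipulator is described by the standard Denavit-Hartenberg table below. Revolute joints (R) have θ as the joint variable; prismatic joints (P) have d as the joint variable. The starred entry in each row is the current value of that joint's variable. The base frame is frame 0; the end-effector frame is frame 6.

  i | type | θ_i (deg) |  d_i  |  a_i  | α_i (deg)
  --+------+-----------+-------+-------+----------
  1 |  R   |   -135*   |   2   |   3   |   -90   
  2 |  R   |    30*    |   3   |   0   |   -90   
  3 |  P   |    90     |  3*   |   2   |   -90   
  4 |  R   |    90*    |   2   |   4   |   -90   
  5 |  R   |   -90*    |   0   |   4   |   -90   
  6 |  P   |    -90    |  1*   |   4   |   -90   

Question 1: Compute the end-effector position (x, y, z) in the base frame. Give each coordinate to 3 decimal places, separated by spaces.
after link 1: o_1 = (-2.1213, -2.1213, 2.0000)
after link 2: o_2 = (0.0000, -4.2426, 2.0000)
after link 3: o_3 = (-0.3536, -1.7678, -0.5981)
after link 4: o_4 = (-0.5430, -1.9572, 3.8660)
after link 5: o_5 = (1.9065, 0.4923, 5.8660)
after link 6: o_6 = (4.3813, -2.6897, 6.7321)

4.381 -2.690 6.732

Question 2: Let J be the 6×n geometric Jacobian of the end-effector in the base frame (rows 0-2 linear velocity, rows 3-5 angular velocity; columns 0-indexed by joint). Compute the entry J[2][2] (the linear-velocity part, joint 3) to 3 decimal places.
prismatic axis z_2 = (0.3536,0.3536,-0.8660)
J_v[:, 2] = z_2; J_ω[:, 2] = (0,0,0)
entry J[2][2] = -0.8660

-0.866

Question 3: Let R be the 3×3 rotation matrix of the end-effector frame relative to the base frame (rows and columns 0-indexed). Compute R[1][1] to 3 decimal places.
End-effector y-axis (col 1 of R) = (0.3536,0.3536,-0.8660)
R[1][1] = 0.3536

0.354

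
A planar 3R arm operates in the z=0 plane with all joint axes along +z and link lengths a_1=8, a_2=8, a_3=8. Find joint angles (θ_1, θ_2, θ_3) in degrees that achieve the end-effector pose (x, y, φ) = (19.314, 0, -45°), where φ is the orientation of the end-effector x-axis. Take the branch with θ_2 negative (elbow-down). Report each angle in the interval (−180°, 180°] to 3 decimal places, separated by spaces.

wrist centre = target − a_3·(cos φ, sin φ) = (13.6571, 5.6569)
cos θ_2 = (218.5176−8²−8²)/(2·8·8) = 0.7072; θ_2 = -44.9950° (elbow-down)
β = atan2(5.6569,13.6571) = 22.4996°; ψ = atan2(-5.6564,13.6574) = -22.4975°
θ_1 = β − ψ = 44.9970°
θ_3 = φ − θ_1 − θ_2 = -45.0021° (wrapped to (-180°,180°])

44.997 -44.995 -45.002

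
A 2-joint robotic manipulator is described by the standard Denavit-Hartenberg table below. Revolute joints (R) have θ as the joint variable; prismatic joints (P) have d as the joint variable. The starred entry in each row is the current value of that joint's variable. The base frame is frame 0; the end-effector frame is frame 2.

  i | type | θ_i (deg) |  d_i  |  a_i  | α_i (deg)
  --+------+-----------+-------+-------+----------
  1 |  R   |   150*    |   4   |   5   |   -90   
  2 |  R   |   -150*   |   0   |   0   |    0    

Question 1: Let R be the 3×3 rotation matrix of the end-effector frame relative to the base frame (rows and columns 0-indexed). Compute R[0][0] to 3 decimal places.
0.750

End-effector x-axis (col 0 of R) = (0.7500,-0.4330,0.5000)
R[0][0] = 0.7500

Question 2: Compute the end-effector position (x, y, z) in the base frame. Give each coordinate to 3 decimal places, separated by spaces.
after link 1: o_1 = (-4.3301, 2.5000, 4.0000)
after link 2: o_2 = (-4.3301, 2.5000, 4.0000)

-4.330 2.500 4.000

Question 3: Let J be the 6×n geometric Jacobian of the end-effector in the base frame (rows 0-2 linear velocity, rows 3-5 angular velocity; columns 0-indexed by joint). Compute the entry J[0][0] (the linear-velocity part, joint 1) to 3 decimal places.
axis z_0 = ẑ; lever o_n−o_0 = (-4.3301,2.5000,4.0000)
cross product → J_v[:, 0] = (-2.5000,-4.3301,0.0000)
J_ω[:, 0] = z_0
entry J[0][0] = -2.5000

-2.500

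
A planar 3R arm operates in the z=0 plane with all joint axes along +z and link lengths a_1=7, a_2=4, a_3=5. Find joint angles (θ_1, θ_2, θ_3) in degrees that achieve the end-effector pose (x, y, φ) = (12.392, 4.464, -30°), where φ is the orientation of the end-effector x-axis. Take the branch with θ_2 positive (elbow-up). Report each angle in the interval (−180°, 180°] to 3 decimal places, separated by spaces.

wrist centre = target − a_3·(cos φ, sin φ) = (8.0619, 6.9640)
cos θ_2 = (113.4911−7²−4²)/(2·7·4) = 0.8659; θ_2 = 30.0130° (elbow-up)
β = atan2(6.9640,8.0619) = 40.8211°; ψ = atan2(2.0008,10.4636) = 10.8250°
θ_1 = β − ψ = 29.9961°
θ_3 = φ − θ_1 − θ_2 = -90.0090° (wrapped to (-180°,180°])

29.996 30.013 -90.009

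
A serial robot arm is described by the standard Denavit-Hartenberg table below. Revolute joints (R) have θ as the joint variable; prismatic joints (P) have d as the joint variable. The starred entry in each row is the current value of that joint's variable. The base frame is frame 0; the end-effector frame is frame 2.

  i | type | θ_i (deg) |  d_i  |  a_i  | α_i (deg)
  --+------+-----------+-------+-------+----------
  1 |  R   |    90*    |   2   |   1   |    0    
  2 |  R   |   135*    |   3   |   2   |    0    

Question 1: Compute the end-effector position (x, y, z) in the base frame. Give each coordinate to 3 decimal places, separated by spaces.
after link 1: o_1 = (0.0000, 1.0000, 2.0000)
after link 2: o_2 = (-1.4142, -0.4142, 5.0000)

-1.414 -0.414 5.000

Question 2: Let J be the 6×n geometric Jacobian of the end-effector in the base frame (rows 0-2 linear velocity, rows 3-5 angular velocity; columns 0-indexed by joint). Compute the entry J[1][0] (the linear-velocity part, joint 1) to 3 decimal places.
axis z_0 = ẑ; lever o_n−o_0 = (-1.4142,-0.4142,5.0000)
cross product → J_v[:, 0] = (0.4142,-1.4142,0.0000)
J_ω[:, 0] = z_0
entry J[1][0] = -1.4142

-1.414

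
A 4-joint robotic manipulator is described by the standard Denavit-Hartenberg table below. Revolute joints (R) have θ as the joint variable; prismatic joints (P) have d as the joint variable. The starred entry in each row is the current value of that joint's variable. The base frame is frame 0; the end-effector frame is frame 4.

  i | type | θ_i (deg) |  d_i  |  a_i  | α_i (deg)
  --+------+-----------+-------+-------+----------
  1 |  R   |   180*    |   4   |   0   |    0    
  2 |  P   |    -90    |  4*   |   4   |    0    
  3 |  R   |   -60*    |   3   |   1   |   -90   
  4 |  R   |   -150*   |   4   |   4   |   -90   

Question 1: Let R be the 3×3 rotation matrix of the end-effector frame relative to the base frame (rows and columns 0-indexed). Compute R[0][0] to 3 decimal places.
-0.750

End-effector x-axis (col 0 of R) = (-0.7500,-0.4330,0.5000)
R[0][0] = -0.7500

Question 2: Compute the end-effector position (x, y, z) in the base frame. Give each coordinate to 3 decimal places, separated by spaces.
-4.134 6.232 13.000

after link 1: o_1 = (0.0000, 0.0000, 4.0000)
after link 2: o_2 = (0.0000, 4.0000, 8.0000)
after link 3: o_3 = (0.8660, 4.5000, 11.0000)
after link 4: o_4 = (-4.1340, 6.2321, 13.0000)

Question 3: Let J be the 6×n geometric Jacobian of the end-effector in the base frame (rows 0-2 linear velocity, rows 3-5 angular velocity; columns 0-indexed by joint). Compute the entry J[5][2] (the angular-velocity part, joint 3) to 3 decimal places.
axis z_2 = (0.0000,0.0000,1.0000); lever o_n−o_2 = (-4.1340,2.2321,5.0000)
cross product → J_v[:, 2] = (-2.2321,-4.1340,0.0000)
J_ω[:, 2] = z_2
entry J[5][2] = 1.0000

1.000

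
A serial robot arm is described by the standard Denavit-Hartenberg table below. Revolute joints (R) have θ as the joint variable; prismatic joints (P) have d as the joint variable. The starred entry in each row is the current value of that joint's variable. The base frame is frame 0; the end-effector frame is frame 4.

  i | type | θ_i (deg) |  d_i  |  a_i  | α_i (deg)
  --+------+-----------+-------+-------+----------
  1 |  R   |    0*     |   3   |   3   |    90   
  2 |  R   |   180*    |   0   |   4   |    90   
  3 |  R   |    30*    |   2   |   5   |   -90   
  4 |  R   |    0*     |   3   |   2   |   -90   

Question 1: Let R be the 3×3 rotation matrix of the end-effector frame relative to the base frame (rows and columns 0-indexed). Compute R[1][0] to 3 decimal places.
End-effector x-axis (col 0 of R) = (-0.8660,-0.5000,0.0000)
R[1][0] = -0.5000

-0.500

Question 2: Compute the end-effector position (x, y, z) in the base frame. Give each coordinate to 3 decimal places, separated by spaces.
after link 1: o_1 = (3.0000, 0.0000, 3.0000)
after link 2: o_2 = (-1.0000, 0.0000, 3.0000)
after link 3: o_3 = (-5.3301, -2.5000, 5.0000)
after link 4: o_4 = (-5.5622, -6.0981, 5.0000)

-5.562 -6.098 5.000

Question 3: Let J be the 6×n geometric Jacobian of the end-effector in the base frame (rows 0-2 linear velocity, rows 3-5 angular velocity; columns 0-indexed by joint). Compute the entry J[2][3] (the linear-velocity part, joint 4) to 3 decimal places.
axis z_3 = (0.5000,-0.8660,0.0000); lever o_n−o_3 = (-0.2321,-3.5981,0.0000)
cross product → J_v[:, 3] = (0.0000,-0.0000,-2.0000)
J_ω[:, 3] = z_3
entry J[2][3] = -2.0000

-2.000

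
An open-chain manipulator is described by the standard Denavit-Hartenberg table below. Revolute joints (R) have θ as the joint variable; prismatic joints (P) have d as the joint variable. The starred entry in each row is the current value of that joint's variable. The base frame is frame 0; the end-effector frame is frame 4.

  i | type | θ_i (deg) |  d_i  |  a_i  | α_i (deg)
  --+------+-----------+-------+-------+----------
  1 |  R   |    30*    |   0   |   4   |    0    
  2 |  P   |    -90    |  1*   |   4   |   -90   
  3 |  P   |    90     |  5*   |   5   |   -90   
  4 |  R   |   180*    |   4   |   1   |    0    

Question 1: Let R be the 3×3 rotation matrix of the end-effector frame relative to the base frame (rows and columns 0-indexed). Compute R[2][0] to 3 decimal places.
1.000

End-effector x-axis (col 0 of R) = (-0.0000,-0.0000,1.0000)
R[2][0] = 1.0000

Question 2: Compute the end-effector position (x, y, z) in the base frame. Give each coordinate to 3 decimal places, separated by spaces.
7.794 4.500 -3.000

after link 1: o_1 = (3.4641, 2.0000, 0.0000)
after link 2: o_2 = (5.4641, -1.4641, 1.0000)
after link 3: o_3 = (9.7942, 1.0359, -4.0000)
after link 4: o_4 = (7.7942, 4.5000, -3.0000)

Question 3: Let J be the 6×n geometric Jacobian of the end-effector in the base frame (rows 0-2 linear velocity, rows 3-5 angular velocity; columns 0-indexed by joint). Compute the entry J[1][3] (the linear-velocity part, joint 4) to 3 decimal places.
0.500

axis z_3 = (-0.5000,0.8660,-0.0000); lever o_n−o_3 = (-2.0000,3.4641,1.0000)
cross product → J_v[:, 3] = (0.8660,0.5000,0.0000)
J_ω[:, 3] = z_3
entry J[1][3] = 0.5000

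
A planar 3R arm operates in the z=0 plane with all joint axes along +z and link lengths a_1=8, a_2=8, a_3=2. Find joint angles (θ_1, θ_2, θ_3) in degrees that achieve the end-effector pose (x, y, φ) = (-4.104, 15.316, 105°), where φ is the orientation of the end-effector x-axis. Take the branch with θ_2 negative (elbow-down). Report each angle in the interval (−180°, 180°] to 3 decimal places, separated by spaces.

wrist centre = target − a_3·(cos φ, sin φ) = (-3.5864, 13.3841)
cos θ_2 = (191.9974−8²−8²)/(2·8·8) = 0.5000; θ_2 = -60.0013° (elbow-down)
β = atan2(13.3841,-3.5864) = 105.0004°; ψ = atan2(-6.9283,11.9998) = -30.0007°
θ_1 = β − ψ = 135.0010°
θ_3 = φ − θ_1 − θ_2 = 30.0003° (wrapped to (-180°,180°])

135.001 -60.001 30.000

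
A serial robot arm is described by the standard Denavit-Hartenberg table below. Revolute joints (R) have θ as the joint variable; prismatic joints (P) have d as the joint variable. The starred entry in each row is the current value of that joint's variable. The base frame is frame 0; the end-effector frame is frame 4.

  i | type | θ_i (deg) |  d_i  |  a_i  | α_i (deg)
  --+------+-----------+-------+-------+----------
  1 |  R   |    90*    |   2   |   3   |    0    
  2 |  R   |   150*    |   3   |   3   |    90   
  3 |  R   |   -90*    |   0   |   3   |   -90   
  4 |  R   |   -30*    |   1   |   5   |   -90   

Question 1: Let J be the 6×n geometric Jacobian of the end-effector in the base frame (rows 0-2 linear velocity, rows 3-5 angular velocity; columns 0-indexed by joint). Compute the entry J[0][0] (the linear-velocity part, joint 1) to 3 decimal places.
-0.786

axis z_0 = ẑ; lever o_n−o_0 = (-4.1651,0.7859,-2.3301)
cross product → J_v[:, 0] = (-0.7859,-4.1651,0.0000)
J_ω[:, 0] = z_0
entry J[0][0] = -0.7859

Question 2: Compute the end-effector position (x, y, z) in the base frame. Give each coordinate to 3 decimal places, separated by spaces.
-4.165 0.786 -2.330

after link 1: o_1 = (0.0000, 3.0000, 2.0000)
after link 2: o_2 = (-1.5000, 0.4019, 5.0000)
after link 3: o_3 = (-1.5000, 0.4019, 2.0000)
after link 4: o_4 = (-4.1651, 0.7859, -2.3301)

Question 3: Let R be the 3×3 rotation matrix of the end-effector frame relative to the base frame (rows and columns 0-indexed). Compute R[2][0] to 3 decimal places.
-0.866

End-effector x-axis (col 0 of R) = (-0.4330,0.2500,-0.8660)
R[2][0] = -0.8660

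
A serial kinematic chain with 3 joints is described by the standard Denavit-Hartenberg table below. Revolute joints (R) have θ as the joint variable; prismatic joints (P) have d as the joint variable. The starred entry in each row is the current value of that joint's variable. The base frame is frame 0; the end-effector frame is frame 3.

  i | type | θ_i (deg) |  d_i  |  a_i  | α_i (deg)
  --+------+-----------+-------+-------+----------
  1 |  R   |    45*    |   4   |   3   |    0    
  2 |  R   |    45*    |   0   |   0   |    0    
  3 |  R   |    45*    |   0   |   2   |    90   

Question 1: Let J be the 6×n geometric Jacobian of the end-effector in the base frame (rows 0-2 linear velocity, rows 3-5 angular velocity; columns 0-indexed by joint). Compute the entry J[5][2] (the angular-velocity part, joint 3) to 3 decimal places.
1.000

axis z_2 = (0.0000,0.0000,1.0000); lever o_n−o_2 = (-1.4142,1.4142,0.0000)
cross product → J_v[:, 2] = (-1.4142,-1.4142,0.0000)
J_ω[:, 2] = z_2
entry J[5][2] = 1.0000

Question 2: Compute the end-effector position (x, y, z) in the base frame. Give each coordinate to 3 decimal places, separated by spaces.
after link 1: o_1 = (2.1213, 2.1213, 4.0000)
after link 2: o_2 = (2.1213, 2.1213, 4.0000)
after link 3: o_3 = (0.7071, 3.5355, 4.0000)

0.707 3.536 4.000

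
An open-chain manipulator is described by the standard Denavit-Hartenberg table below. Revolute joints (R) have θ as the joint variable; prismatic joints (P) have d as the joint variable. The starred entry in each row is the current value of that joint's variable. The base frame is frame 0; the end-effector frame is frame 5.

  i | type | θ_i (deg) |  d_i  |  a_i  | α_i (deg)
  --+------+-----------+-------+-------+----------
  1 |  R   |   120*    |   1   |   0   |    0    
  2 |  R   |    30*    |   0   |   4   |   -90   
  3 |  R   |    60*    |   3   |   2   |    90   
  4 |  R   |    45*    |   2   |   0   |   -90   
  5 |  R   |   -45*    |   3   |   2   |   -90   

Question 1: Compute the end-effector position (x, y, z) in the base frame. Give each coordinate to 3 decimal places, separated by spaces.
after link 1: o_1 = (0.0000, 0.0000, 1.0000)
after link 2: o_2 = (-3.4641, 2.0000, 1.0000)
after link 3: o_3 = (-5.8301, -0.0981, -0.7321)
after link 4: o_4 = (-7.3301, 0.7679, 0.2679)
after link 5: o_5 = (-9.4659, -1.6032, 1.9461)

-9.466 -1.603 1.946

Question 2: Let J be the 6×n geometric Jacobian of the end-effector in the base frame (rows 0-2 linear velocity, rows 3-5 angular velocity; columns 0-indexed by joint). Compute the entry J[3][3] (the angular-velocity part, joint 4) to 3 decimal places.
-0.750

axis z_3 = (-0.7500,0.4330,0.5000); lever o_n−o_3 = (-3.6358,-1.5051,2.6782)
cross product → J_v[:, 3] = (1.9122,0.1908,2.7031)
J_ω[:, 3] = z_3
entry J[3][3] = -0.7500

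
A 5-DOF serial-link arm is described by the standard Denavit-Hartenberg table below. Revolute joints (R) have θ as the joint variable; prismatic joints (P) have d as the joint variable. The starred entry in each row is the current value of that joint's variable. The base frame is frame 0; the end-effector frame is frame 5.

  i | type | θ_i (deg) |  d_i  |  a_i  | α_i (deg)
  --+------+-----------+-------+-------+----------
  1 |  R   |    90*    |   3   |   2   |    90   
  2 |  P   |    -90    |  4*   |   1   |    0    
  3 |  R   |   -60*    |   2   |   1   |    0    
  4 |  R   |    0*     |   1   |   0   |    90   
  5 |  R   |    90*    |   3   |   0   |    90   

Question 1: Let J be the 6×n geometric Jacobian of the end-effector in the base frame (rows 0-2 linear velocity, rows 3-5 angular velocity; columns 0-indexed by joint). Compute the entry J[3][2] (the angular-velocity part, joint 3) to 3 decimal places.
1.000

axis z_2 = (1.0000,-0.0000,0.0000); lever o_n−o_2 = (3.0000,-2.3660,2.0981)
cross product → J_v[:, 2] = (0.0000,-2.0981,-2.3660)
J_ω[:, 2] = z_2
entry J[3][2] = 1.0000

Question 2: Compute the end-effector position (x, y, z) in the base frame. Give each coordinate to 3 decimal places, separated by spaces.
7.000 -0.366 4.098

after link 1: o_1 = (0.0000, 2.0000, 3.0000)
after link 2: o_2 = (4.0000, 2.0000, 2.0000)
after link 3: o_3 = (6.0000, 1.1340, 1.5000)
after link 4: o_4 = (7.0000, 1.1340, 1.5000)
after link 5: o_5 = (7.0000, -0.3660, 4.0981)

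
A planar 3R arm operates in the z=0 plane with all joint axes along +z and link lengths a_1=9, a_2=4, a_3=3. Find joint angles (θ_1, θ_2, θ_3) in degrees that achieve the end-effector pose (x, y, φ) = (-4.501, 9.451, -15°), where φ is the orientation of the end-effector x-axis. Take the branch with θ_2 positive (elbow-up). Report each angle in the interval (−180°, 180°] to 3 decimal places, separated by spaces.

wrist centre = target − a_3·(cos φ, sin φ) = (-7.3988, 10.2275)
cos θ_2 = (159.3428−9²−4²)/(2·9·4) = 0.8659; θ_2 = 30.0176° (elbow-up)
β = atan2(10.2275,-7.3988) = 125.8828°; ψ = atan2(2.0011,12.4635) = 9.1212°
θ_1 = β − ψ = 116.7616°
θ_3 = φ − θ_1 − θ_2 = -161.7792° (wrapped to (-180°,180°])

116.762 30.018 -161.779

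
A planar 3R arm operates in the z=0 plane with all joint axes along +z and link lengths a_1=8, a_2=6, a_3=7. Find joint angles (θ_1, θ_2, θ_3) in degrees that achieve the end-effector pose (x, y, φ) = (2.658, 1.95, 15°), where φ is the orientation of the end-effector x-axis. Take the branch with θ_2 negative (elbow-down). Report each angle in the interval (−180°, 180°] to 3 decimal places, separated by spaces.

-134.996 -150.005 -60.000

wrist centre = target − a_3·(cos φ, sin φ) = (-4.1035, 0.1383)
cos θ_2 = (16.8577−8²−6²)/(2·8·6) = -0.8661; θ_2 = -150.0046° (elbow-down)
β = atan2(0.1383,-4.1035) = 178.0702°; ψ = atan2(-2.9996,2.8036) = -46.9342°
θ_1 = β − ψ = 225.0043°
θ_3 = φ − θ_1 − θ_2 = -59.9997° (wrapped to (-180°,180°])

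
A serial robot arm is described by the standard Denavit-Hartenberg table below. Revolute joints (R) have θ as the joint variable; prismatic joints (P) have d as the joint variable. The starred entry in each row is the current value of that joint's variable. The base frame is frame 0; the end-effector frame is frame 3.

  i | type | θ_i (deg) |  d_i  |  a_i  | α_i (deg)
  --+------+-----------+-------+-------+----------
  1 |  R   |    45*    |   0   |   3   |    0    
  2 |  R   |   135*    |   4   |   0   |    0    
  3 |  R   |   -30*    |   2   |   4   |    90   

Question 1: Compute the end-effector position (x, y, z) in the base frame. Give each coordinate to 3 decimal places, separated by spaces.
after link 1: o_1 = (2.1213, 2.1213, 0.0000)
after link 2: o_2 = (2.1213, 2.1213, 4.0000)
after link 3: o_3 = (-1.3428, 4.1213, 6.0000)

-1.343 4.121 6.000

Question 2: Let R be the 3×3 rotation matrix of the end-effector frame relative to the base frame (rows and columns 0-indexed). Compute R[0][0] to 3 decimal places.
-0.866

End-effector x-axis (col 0 of R) = (-0.8660,0.5000,0.0000)
R[0][0] = -0.8660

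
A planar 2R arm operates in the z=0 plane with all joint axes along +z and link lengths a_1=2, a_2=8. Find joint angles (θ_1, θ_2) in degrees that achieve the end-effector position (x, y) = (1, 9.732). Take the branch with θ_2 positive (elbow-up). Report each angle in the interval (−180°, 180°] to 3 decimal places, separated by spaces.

cos θ_2 = (95.7118−2²−8²)/(2·2·8) = 0.8660; θ_2 = 30.0035° (elbow-up)
β = atan2(9.7320,1.0000) = 84.1332°; ψ = atan2(4.0004,8.9280) = 24.1361°
θ_1 = β − ψ = 59.9971°

59.997 30.004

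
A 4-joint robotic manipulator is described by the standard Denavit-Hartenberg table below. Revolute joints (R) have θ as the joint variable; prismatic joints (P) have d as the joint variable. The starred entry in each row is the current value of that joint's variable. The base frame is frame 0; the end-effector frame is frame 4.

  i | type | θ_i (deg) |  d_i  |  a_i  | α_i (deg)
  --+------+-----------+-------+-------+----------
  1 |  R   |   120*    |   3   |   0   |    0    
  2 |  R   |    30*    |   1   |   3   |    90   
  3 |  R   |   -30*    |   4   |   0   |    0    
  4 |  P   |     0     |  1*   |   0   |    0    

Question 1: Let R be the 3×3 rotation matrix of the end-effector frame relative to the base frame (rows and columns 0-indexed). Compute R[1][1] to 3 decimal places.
End-effector y-axis (col 1 of R) = (-0.4330,0.2500,0.8660)
R[1][1] = 0.2500

0.250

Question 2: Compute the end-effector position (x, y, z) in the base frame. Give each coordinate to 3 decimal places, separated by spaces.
after link 1: o_1 = (0.0000, 0.0000, 3.0000)
after link 2: o_2 = (-2.5981, 1.5000, 4.0000)
after link 3: o_3 = (-0.5981, 4.9641, 4.0000)
after link 4: o_4 = (-0.0981, 5.8301, 4.0000)

-0.098 5.830 4.000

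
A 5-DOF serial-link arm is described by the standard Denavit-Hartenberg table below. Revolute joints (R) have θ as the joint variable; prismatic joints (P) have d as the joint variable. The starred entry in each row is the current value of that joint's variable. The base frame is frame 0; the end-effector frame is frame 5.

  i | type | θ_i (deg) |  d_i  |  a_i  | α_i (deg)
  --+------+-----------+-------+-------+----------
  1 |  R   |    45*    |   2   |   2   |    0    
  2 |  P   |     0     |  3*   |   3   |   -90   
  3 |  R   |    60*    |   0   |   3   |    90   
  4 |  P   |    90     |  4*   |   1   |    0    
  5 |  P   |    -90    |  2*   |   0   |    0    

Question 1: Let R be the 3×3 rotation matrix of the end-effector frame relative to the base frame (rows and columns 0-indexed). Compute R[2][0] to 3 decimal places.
-0.866

End-effector x-axis (col 0 of R) = (0.3536,0.3536,-0.8660)
R[2][0] = -0.8660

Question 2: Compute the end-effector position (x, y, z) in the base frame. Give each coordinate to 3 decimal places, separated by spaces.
after link 1: o_1 = (1.4142, 1.4142, 2.0000)
after link 2: o_2 = (3.5355, 3.5355, 5.0000)
after link 3: o_3 = (4.5962, 4.5962, 2.4019)
after link 4: o_4 = (6.3386, 7.7528, 4.4019)
after link 5: o_5 = (7.5633, 8.9775, 5.4019)

7.563 8.978 5.402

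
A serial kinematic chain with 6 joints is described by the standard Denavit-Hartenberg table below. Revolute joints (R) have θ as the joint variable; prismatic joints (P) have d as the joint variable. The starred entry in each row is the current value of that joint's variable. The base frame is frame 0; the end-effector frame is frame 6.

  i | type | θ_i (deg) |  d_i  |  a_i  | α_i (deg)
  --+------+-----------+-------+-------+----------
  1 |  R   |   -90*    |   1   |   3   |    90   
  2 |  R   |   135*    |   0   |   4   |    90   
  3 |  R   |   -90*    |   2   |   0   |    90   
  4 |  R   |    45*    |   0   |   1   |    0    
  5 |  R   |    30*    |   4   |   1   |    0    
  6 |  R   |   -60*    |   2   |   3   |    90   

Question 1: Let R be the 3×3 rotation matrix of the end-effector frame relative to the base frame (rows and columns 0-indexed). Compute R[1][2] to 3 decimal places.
End-effector z-axis (col 2 of R) = (0.2588,0.6830,-0.6830)
R[1][2] = 0.6830

0.683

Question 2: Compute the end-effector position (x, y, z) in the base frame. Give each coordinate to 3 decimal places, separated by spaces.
after link 1: o_1 = (0.0000, -3.0000, 1.0000)
after link 2: o_2 = (0.0000, -0.1716, 3.8284)
after link 3: o_3 = (0.0000, -1.5858, 5.2426)
after link 4: o_4 = (0.7071, -2.0858, 5.7426)
after link 5: o_5 = (0.9659, -5.5972, 3.5972)
after link 6: o_6 = (3.8637, -7.5605, 2.7321)

3.864 -7.560 2.732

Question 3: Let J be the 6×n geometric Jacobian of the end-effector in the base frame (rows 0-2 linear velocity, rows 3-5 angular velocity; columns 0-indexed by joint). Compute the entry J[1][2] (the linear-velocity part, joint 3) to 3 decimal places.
axis z_2 = (0.0000,-0.7071,0.7071); lever o_n−o_2 = (3.8637,-7.3889,-1.0964)
cross product → J_v[:, 2] = (6.0000,2.7321,2.7321)
J_ω[:, 2] = z_2
entry J[1][2] = 2.7321

2.732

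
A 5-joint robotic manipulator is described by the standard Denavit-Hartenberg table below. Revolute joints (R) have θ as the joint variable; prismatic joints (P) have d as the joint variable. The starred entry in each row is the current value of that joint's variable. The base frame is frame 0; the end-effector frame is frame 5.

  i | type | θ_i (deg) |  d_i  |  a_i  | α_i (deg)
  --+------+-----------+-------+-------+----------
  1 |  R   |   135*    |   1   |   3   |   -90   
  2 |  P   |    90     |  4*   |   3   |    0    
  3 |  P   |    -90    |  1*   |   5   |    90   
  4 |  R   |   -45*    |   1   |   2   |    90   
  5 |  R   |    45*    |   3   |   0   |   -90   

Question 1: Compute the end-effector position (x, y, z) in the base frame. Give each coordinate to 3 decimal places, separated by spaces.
-6.192 4.121 -1.000

after link 1: o_1 = (-2.1213, 2.1213, 1.0000)
after link 2: o_2 = (-4.9497, -0.7071, -2.0000)
after link 3: o_3 = (-9.1924, 2.1213, -2.0000)
after link 4: o_4 = (-9.1924, 4.1213, -1.0000)
after link 5: o_5 = (-6.1924, 4.1213, -1.0000)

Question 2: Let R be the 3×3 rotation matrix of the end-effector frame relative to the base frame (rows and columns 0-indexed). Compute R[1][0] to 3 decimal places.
0.707

End-effector x-axis (col 0 of R) = (-0.0000,0.7071,0.7071)
R[1][0] = 0.7071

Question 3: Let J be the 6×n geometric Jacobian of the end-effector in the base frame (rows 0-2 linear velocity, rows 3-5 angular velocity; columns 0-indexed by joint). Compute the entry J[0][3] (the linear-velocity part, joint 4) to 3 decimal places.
axis z_3 = (0.0000,0.0000,1.0000); lever o_n−o_3 = (3.0000,2.0000,1.0000)
cross product → J_v[:, 3] = (-2.0000,3.0000,0.0000)
J_ω[:, 3] = z_3
entry J[0][3] = -2.0000

-2.000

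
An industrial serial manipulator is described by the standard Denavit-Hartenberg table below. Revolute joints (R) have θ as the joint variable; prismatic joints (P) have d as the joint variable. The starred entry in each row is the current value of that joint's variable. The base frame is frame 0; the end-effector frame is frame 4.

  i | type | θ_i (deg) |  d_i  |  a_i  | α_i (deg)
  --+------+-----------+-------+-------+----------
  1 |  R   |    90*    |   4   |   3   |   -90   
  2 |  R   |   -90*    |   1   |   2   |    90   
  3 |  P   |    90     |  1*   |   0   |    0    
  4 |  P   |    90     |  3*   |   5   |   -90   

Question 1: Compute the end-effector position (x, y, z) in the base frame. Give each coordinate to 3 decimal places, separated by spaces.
after link 1: o_1 = (0.0000, 3.0000, 4.0000)
after link 2: o_2 = (-1.0000, 3.0000, 6.0000)
after link 3: o_3 = (-1.0000, 2.0000, 6.0000)
after link 4: o_4 = (-1.0000, -1.0000, 1.0000)

-1.000 -1.000 1.000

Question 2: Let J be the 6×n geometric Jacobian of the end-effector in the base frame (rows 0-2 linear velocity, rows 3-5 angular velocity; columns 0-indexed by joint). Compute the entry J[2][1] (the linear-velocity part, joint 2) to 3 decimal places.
4.000

axis z_1 = (-1.0000,0.0000,0.0000); lever o_n−o_1 = (-1.0000,-4.0000,-3.0000)
cross product → J_v[:, 1] = (0.0000,-3.0000,4.0000)
J_ω[:, 1] = z_1
entry J[2][1] = 4.0000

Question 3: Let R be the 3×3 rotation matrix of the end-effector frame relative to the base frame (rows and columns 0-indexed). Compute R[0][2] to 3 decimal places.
End-effector z-axis (col 2 of R) = (1.0000,-0.0000,-0.0000)
R[0][2] = 1.0000

1.000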